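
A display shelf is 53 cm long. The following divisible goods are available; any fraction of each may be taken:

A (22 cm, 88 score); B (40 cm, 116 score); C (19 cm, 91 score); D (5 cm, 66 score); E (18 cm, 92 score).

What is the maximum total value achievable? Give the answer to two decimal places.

Take in order of value per unit:
- D (66/5 per unit): all 5 → value 66, running total 66.00
- E (92/18 per unit): all 18 → value 92, running total 158.00
- C (91/19 per unit): all 19 → value 91, running total 249.00
- A (88/22 per unit): 11 of 22 → value 11×88/22 = 44.0000, running total 293.00
Total 293.00.

293.00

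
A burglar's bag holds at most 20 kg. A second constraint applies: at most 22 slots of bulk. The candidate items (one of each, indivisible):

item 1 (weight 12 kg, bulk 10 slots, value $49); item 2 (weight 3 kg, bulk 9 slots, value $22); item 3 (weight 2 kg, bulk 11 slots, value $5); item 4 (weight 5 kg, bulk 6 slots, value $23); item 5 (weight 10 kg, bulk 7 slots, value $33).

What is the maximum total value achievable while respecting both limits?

$78

Feasible sets respecting both limits:
- item 2+item 4+item 5: weight 18, bulk 22, value 78
- item 1+item 4: weight 17, bulk 16, value 72
- item 1+item 2: weight 15, bulk 19, value 71
- item 4+item 5: weight 15, bulk 13, value 56
Best: $78.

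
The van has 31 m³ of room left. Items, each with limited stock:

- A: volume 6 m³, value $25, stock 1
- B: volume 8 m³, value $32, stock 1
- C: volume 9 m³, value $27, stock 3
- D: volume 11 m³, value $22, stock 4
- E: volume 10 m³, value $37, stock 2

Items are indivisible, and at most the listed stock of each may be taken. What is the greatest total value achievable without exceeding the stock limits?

$106

Top feasible selections:
- 1×B + 2×E: volume 28, value 106
- 1×C + 2×E: volume 29, value 101
Best: $106.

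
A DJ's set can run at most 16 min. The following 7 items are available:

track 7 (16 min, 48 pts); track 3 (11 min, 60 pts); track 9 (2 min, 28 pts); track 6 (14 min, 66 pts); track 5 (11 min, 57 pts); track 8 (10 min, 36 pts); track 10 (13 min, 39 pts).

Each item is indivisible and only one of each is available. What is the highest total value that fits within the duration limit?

This is a 0/1 knapsack; check combinations near the capacity.
- track 9+track 6: duration 2+14=16, value 28+66=94
- track 3+track 9: duration 11+2=13, value 60+28=88
- track 9+track 5: duration 2+11=13, value 28+57=85
- track 9+track 10: duration 2+13=15, value 28+39=67
Best: 94 pts.

94 pts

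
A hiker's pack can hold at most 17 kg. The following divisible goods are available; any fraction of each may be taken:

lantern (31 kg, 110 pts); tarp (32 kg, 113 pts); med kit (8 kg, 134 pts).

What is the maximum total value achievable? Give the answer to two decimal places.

165.94

Take in order of value per unit:
- med kit (134/8 per unit): all 8 → value 134, running total 134.00
- lantern (110/31 per unit): 9 of 31 → value 9×110/31 = 31.9355, running total 165.94
Total 165.94.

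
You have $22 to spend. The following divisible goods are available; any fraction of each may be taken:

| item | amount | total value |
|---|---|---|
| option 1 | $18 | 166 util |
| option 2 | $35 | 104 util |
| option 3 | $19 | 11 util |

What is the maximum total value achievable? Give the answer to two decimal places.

177.89

Take in order of value per unit:
- option 1 (166/18 per unit): all 18 → value 166, running total 166.00
- option 2 (104/35 per unit): 4 of 35 → value 4×104/35 = 11.8857, running total 177.89
Total 177.89.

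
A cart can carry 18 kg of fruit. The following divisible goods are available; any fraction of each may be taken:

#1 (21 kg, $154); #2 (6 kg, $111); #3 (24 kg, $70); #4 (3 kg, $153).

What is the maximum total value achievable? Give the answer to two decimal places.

Take in order of value per unit:
- #4 (153/3 per unit): all 3 → value 153, running total 153.00
- #2 (111/6 per unit): all 6 → value 111, running total 264.00
- #1 (154/21 per unit): 9 of 21 → value 9×154/21 = 66.0000, running total 330.00
Total 330.00.

330.00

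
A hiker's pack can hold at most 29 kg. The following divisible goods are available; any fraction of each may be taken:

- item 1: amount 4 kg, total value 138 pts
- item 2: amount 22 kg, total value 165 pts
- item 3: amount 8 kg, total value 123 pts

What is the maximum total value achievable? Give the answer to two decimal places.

388.50

Take in order of value per unit:
- item 1 (138/4 per unit): all 4 → value 138, running total 138.00
- item 3 (123/8 per unit): all 8 → value 123, running total 261.00
- item 2 (165/22 per unit): 17 of 22 → value 17×165/22 = 127.5000, running total 388.50
Total 388.50.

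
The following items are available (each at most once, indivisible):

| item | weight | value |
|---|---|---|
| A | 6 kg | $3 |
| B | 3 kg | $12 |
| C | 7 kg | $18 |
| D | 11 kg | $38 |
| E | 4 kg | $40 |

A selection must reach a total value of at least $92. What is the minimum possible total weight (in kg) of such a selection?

Subsets with value ≥ 92, sorted by total weight:
- C+D+E: weight 22, value 96
- A+B+D+E: weight 24, value 93
Minimum weight: 22 kg.

22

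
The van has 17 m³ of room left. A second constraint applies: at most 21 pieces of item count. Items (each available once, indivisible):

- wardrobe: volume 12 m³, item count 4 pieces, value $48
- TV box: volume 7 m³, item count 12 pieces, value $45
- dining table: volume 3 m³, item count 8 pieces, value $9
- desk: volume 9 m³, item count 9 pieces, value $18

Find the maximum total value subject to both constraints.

Feasible sets respecting both limits:
- TV box+desk: volume 16, item count 21, value 63
- wardrobe+dining table: volume 15, item count 12, value 57
- TV box+dining table: volume 10, item count 20, value 54
Best: $63.

$63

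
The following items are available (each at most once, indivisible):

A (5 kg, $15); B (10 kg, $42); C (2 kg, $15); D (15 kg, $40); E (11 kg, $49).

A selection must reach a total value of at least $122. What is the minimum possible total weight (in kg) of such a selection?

36

Subsets with value ≥ 122, sorted by total weight:
- B+D+E: weight 36, value 131
- B+C+D+E: weight 38, value 146
- A+B+D+E: weight 41, value 146
- A+B+C+D+E: weight 43, value 161
Minimum weight: 36 kg.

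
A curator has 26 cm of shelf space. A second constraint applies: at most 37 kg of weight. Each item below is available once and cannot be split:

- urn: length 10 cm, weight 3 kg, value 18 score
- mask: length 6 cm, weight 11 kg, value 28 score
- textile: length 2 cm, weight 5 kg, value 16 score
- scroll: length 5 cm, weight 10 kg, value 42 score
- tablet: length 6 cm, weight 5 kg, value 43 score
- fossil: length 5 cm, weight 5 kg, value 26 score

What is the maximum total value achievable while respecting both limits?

155 score

Feasible sets respecting both limits:
- mask+textile+scroll+tablet+fossil: length 24, weight 36, value 155
- mask+scroll+tablet+fossil: length 22, weight 31, value 139
- mask+textile+scroll+tablet: length 19, weight 31, value 129
- urn+scroll+tablet+fossil: length 26, weight 23, value 129
Best: 155 score.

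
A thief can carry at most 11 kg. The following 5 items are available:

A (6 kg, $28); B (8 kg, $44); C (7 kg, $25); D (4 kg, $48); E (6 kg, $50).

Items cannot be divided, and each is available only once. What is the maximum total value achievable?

$98

This is a 0/1 knapsack; check combinations near the capacity.
- D+E: weight 4+6=10, value 48+50=98
- A+D: weight 6+4=10, value 28+48=76
- C+D: weight 7+4=11, value 25+48=73
- E: weight 6, value 50
Best: $98.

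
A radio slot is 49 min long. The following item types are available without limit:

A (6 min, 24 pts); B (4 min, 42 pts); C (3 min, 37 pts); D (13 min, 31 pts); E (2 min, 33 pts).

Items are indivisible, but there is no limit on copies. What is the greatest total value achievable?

796 pts

Best value-per-unit is E at 33/2; filling with it alone gives 24×33 = 792.
Optimal mix: 1×C + 23×E → duration 49, value 796.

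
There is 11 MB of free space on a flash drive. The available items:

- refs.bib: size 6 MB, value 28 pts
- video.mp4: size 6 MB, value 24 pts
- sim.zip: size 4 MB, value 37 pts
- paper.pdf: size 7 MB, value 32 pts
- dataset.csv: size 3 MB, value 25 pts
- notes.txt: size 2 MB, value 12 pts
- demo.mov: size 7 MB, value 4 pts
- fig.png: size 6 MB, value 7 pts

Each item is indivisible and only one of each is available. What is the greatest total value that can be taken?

This is a 0/1 knapsack; check combinations near the capacity.
- sim.zip+dataset.csv+notes.txt: size 4+3+2=9, value 37+25+12=74
- sim.zip+paper.pdf: size 4+7=11, value 37+32=69
- refs.bib+sim.zip: size 6+4=10, value 28+37=65
- refs.bib+dataset.csv+notes.txt: size 6+3+2=11, value 28+25+12=65
Best: 74 pts.

74 pts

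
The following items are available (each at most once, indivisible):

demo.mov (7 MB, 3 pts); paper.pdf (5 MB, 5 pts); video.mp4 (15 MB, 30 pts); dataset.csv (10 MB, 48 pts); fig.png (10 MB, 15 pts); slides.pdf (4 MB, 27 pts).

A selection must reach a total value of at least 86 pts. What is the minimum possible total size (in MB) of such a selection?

Subsets with value ≥ 86, sorted by total size:
- dataset.csv+fig.png+slides.pdf: size 24, value 90
- video.mp4+dataset.csv+slides.pdf: size 29, value 105
- paper.pdf+dataset.csv+fig.png+slides.pdf: size 29, value 95
Minimum size: 24 MB.

24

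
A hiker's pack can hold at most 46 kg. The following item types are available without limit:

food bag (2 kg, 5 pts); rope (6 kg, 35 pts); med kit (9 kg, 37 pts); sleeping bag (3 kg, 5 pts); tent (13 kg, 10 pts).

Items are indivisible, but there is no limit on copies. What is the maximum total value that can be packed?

Best value-per-unit is rope at 35/6; filling with it alone gives 7×35 = 245.
Optimal mix: 2×food bag + 7×rope → weight 46, value 255.

255 pts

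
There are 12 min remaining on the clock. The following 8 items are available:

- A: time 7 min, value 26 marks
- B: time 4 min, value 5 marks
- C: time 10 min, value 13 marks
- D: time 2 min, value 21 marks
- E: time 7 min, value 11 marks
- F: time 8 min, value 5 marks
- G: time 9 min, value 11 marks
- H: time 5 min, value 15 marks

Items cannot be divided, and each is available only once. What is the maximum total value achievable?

Check high-value combinations within 12 min:
- A+D: time 7+2=9, value 26+21=47
- B+D+H: time 4+2+5=11, value 5+21+15=41
- A+H: time 7+5=12, value 26+15=41
- D+H: time 2+5=7, value 21+15=36
- C+D: time 10+2=12, value 13+21=34
Best: 47 marks.

47 marks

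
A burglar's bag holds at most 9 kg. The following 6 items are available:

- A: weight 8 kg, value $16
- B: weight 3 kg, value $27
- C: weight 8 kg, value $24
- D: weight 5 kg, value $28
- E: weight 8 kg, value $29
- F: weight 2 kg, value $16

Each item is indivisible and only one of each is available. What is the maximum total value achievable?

$55

Check high-value combinations within 9 kg:
- B+D: weight 3+5=8, value 27+28=55
- D+F: weight 5+2=7, value 28+16=44
- B+F: weight 3+2=5, value 27+16=43
Best: $55.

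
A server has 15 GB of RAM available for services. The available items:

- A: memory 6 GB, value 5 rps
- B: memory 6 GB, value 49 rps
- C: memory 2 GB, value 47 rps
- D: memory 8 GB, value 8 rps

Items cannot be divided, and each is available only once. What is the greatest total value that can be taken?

101 rps

Check high-value combinations within 15 GB:
- A+B+C: memory 6+6+2=14, value 5+49+47=101
- B+C: memory 6+2=8, value 49+47=96
- B+D: memory 6+8=14, value 49+8=57
- C+D: memory 2+8=10, value 47+8=55
- A+B: memory 6+6=12, value 5+49=54
Best: 101 rps.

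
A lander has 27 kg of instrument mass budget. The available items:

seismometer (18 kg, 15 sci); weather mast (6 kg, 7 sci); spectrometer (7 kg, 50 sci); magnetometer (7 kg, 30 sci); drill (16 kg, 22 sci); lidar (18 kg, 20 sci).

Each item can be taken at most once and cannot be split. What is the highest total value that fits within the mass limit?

Check high-value combinations within 27 kg:
- weather mast+spectrometer+magnetometer: mass 6+7+7=20, value 7+50+30=87
- spectrometer+magnetometer: mass 7+7=14, value 50+30=80
- spectrometer+drill: mass 7+16=23, value 50+22=72
- spectrometer+lidar: mass 7+18=25, value 50+20=70
Best: 87 sci.

87 sci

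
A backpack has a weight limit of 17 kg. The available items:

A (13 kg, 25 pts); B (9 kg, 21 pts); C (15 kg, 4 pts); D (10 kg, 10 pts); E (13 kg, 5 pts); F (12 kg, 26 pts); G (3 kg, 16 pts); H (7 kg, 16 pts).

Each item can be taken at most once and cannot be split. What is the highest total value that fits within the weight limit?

42 pts

This is a 0/1 knapsack; check combinations near the capacity.
- F+G: weight 12+3=15, value 26+16=42
- A+G: weight 13+3=16, value 25+16=41
- B+G: weight 9+3=12, value 21+16=37
- B+H: weight 9+7=16, value 21+16=37
Best: 42 pts.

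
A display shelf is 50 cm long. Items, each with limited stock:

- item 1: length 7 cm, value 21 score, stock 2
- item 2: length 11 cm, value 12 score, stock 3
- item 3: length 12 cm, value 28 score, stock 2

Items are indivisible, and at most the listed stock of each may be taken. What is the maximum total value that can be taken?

Top feasible selections:
- 2×item 1 + 1×item 2 + 2×item 3: length 49, value 110
- 2×item 1 + 2×item 3: length 38, value 98
Best: 110 score.

110 score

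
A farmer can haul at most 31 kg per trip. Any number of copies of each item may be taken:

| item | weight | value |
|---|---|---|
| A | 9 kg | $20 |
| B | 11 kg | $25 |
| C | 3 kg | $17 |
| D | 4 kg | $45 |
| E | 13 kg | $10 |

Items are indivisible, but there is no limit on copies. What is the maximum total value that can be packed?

Best value-per-unit is D at 45/4; filling with it alone gives 7×45 = 315.
Optimal mix: 1×C + 7×D → weight 31, value 332.

$332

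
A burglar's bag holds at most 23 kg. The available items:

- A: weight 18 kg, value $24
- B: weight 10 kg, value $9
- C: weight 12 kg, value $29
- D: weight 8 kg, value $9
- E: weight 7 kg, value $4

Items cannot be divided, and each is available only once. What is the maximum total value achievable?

$38

Check high-value combinations within 23 kg:
- C+D: weight 12+8=20, value 29+9=38
- B+C: weight 10+12=22, value 9+29=38
- C+E: weight 12+7=19, value 29+4=33
Best: $38.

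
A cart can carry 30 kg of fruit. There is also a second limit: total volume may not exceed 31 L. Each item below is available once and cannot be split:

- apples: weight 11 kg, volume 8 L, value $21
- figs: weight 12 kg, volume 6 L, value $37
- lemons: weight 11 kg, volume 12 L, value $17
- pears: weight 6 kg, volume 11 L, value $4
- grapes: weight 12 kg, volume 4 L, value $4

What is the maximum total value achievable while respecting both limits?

$62

Feasible sets respecting both limits:
- apples+figs+pears: weight 29, volume 25, value 62
- apples+figs: weight 23, volume 14, value 58
- figs+lemons+pears: weight 29, volume 29, value 58
- figs+lemons: weight 23, volume 18, value 54
Best: $62.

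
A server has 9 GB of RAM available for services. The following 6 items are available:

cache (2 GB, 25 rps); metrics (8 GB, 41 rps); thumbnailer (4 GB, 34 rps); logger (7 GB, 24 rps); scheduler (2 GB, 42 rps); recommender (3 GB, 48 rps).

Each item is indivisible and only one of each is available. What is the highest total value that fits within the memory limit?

Check high-value combinations within 9 GB:
- thumbnailer+scheduler+recommender: memory 4+2+3=9, value 34+42+48=124
- cache+scheduler+recommender: memory 2+2+3=7, value 25+42+48=115
- cache+thumbnailer+recommender: memory 2+4+3=9, value 25+34+48=107
Best: 124 rps.

124 rps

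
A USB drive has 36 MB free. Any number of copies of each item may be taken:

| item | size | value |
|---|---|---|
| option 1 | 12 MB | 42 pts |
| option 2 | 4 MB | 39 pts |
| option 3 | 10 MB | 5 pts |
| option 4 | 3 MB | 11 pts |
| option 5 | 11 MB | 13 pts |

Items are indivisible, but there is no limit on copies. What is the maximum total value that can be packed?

351 pts

Best value-per-unit is option 2 at 39/4, and filling with it alone uses size 9×4=36. No mix of the others beats 9×39 = 351.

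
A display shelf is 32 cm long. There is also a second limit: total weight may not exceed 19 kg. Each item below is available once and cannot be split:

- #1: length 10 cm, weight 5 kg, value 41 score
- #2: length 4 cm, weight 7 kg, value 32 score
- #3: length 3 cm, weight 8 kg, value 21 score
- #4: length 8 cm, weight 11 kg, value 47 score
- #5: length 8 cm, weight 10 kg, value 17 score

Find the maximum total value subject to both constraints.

Feasible sets respecting both limits:
- #1+#4: length 18, weight 16, value 88
- #2+#4: length 12, weight 18, value 79
- #1+#2: length 14, weight 12, value 73
- #3+#4: length 11, weight 19, value 68
Best: 88 score.

88 score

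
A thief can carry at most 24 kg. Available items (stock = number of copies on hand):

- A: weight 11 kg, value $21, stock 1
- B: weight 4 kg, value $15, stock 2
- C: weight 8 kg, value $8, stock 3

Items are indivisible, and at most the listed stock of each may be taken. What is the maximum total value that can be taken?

$51

Top feasible selections:
- 1×A + 2×B: weight 19, value 51
- 2×B + 2×C: weight 24, value 46
- 1×A + 1×B + 1×C: weight 23, value 44
Best: $51.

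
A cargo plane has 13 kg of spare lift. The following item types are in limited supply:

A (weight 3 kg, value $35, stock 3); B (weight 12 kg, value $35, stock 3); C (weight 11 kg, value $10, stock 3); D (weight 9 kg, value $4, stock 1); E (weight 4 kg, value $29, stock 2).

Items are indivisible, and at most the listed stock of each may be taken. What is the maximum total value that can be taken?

$134

Top feasible selections:
- 3×A + 1×E: weight 13, value 134
- 3×A: weight 9, value 105
- 2×A + 1×E: weight 10, value 99
Best: $134.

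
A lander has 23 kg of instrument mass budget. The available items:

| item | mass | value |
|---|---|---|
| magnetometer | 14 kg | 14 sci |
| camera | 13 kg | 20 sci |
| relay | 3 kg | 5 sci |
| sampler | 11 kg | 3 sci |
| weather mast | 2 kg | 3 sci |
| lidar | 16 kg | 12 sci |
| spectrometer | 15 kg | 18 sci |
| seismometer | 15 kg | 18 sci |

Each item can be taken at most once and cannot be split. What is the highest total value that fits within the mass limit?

28 sci

This is a 0/1 knapsack; check combinations near the capacity.
- camera+relay+weather mast: mass 13+3+2=18, value 20+5+3=28
- relay+weather mast+spectrometer: mass 3+2+15=20, value 5+3+18=26
- relay+weather mast+seismometer: mass 3+2+15=20, value 5+3+18=26
- camera+relay: mass 13+3=16, value 20+5=25
- camera+weather mast: mass 13+2=15, value 20+3=23
Best: 28 sci.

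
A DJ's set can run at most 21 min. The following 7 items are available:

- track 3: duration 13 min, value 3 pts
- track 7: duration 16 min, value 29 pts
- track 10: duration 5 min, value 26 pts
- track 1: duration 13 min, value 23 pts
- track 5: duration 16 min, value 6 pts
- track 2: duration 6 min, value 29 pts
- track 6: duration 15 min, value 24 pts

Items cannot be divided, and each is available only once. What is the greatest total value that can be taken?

Check high-value combinations within 21 min:
- track 10+track 2: duration 5+6=11, value 26+29=55
- track 7+track 10: duration 16+5=21, value 29+26=55
- track 2+track 6: duration 6+15=21, value 29+24=53
- track 1+track 2: duration 13+6=19, value 23+29=52
- track 10+track 6: duration 5+15=20, value 26+24=50
Best: 55 pts.

55 pts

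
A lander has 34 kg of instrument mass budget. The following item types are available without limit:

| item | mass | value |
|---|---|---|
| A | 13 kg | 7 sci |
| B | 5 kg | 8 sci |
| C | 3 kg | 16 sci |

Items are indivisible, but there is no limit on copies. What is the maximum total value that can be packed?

Best value-per-unit is C at 16/3, and filling with it alone uses mass 11×3=33. No mix of the others beats 11×16 = 176.

176 sci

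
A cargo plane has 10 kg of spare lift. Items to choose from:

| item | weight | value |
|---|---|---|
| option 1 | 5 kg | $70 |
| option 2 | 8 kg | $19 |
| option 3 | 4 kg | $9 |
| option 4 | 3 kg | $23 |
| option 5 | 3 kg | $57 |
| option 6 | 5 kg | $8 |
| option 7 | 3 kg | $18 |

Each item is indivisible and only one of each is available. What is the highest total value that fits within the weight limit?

This is a 0/1 knapsack; check combinations near the capacity.
- option 1+option 5: weight 5+3=8, value 70+57=127
- option 4+option 5+option 7: weight 3+3+3=9, value 23+57+18=98
- option 1+option 4: weight 5+3=8, value 70+23=93
- option 3+option 4+option 5: weight 4+3+3=10, value 9+23+57=89
- option 1+option 7: weight 5+3=8, value 70+18=88
Best: $127.

$127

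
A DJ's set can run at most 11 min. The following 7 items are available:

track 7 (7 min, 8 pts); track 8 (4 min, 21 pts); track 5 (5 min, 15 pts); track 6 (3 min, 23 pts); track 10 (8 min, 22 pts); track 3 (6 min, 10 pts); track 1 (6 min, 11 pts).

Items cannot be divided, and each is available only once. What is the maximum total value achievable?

45 pts

Check high-value combinations within 11 min:
- track 6+track 10: duration 3+8=11, value 23+22=45
- track 8+track 6: duration 4+3=7, value 21+23=44
- track 5+track 6: duration 5+3=8, value 15+23=38
Best: 45 pts.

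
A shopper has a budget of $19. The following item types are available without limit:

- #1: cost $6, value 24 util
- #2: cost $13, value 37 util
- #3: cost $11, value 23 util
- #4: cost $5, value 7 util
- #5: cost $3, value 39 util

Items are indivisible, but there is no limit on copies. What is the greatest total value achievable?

Best value-per-unit is #5 at 39/3, and filling with it alone uses cost 6×3=18. No mix of the others beats 6×39 = 234.

234 util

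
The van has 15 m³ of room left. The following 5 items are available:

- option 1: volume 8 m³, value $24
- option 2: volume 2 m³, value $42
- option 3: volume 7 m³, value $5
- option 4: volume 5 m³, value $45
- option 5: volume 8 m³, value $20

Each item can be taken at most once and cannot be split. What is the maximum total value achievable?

$111

Check high-value combinations within 15 m³:
- option 1+option 2+option 4: volume 8+2+5=15, value 24+42+45=111
- option 2+option 4+option 5: volume 2+5+8=15, value 42+45+20=107
- option 2+option 3+option 4: volume 2+7+5=14, value 42+5+45=92
- option 2+option 4: volume 2+5=7, value 42+45=87
Best: $111.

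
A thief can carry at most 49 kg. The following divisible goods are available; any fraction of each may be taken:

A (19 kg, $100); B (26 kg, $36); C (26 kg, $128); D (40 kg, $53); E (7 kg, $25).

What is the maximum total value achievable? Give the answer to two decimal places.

242.29

Take in order of value per unit:
- A (100/19 per unit): all 19 → value 100, running total 100.00
- C (128/26 per unit): all 26 → value 128, running total 228.00
- E (25/7 per unit): 4 of 7 → value 4×25/7 = 14.2857, running total 242.29
Total 242.29.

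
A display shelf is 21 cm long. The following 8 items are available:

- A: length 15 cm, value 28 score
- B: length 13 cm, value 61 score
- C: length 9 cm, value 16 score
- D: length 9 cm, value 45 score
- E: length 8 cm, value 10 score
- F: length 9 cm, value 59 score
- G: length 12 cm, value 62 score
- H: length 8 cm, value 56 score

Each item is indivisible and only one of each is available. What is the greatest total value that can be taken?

121 score

This is a 0/1 knapsack; check combinations near the capacity.
- F+G: length 9+12=21, value 59+62=121
- G+H: length 12+8=20, value 62+56=118
- B+H: length 13+8=21, value 61+56=117
- F+H: length 9+8=17, value 59+56=115
Best: 121 score.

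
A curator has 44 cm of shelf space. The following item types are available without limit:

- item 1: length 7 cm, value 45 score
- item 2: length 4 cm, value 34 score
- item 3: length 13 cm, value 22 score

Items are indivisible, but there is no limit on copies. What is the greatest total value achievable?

Best value-per-unit is item 2 at 34/4, and filling with it alone uses length 11×4=44. No mix of the others beats 11×34 = 374.

374 score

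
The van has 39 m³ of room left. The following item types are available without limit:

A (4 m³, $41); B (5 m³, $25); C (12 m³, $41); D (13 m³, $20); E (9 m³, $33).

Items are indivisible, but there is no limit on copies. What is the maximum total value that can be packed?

Best value-per-unit is A at 41/4, and filling with it alone uses volume 9×4=36. No mix of the others beats 9×41 = 369.

$369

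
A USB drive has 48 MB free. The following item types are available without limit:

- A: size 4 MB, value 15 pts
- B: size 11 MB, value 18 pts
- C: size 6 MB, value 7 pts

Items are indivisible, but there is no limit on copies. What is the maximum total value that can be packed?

Best value-per-unit is A at 15/4, and filling with it alone uses size 12×4=48. No mix of the others beats 12×15 = 180.

180 pts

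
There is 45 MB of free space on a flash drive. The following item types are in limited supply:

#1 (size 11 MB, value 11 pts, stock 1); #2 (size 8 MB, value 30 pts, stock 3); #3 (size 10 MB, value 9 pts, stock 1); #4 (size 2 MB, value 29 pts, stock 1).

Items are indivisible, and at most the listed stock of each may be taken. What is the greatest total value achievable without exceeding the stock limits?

Best selections within size 45 and stock limits:
- 1×#1 + 3×#2 + 1×#4: size 37, value 130
- 3×#2 + 1×#3 + 1×#4: size 36, value 128
- 3×#2 + 1×#4: size 26, value 119
Best: 130 pts.

130 pts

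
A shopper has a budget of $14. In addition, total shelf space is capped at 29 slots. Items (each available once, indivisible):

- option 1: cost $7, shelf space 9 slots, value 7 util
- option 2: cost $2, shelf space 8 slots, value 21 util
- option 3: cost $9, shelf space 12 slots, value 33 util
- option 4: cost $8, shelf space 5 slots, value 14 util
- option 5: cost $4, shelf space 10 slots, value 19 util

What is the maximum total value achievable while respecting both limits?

Feasible sets respecting both limits:
- option 2+option 3: cost 11, shelf space 20, value 54
- option 2+option 4+option 5: cost 14, shelf space 23, value 54
- option 3+option 5: cost 13, shelf space 22, value 52
Best: 54 util.

54 util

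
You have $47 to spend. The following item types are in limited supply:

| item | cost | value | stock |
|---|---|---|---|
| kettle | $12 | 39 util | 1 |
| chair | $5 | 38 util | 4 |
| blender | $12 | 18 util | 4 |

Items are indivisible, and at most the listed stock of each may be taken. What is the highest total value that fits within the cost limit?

209 util

Best selections within cost 47 and stock limits:
- 1×kettle + 4×chair + 1×blender: cost 44, value 209
- 1×kettle + 4×chair: cost 32, value 191
- 4×chair + 2×blender: cost 44, value 188
Best: 209 util.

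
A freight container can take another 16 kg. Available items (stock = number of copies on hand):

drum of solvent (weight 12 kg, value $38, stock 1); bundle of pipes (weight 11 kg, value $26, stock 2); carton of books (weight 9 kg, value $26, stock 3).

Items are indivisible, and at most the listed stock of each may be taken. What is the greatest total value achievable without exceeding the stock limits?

Best selections within weight 16 and stock limits:
- 1×drum of solvent: weight 12, value 38
- 1×carton of books: weight 9, value 26
- 1×bundle of pipes: weight 11, value 26
Best: $38.

$38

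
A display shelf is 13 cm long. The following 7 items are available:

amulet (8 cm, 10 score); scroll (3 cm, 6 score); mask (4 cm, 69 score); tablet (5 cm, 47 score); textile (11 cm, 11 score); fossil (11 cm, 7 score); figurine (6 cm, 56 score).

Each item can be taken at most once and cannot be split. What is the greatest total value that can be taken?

Check high-value combinations within 13 cm:
- scroll+mask+figurine: length 3+4+6=13, value 6+69+56=131
- mask+figurine: length 4+6=10, value 69+56=125
- scroll+mask+tablet: length 3+4+5=12, value 6+69+47=122
- mask+tablet: length 4+5=9, value 69+47=116
Best: 131 score.

131 score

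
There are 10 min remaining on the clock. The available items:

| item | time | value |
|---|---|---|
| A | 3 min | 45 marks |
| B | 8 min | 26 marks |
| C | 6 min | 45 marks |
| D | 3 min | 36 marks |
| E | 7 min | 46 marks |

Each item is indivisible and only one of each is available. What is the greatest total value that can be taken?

Check high-value combinations within 10 min:
- A+E: time 3+7=10, value 45+46=91
- A+C: time 3+6=9, value 45+45=90
- D+E: time 3+7=10, value 36+46=82
- A+D: time 3+3=6, value 45+36=81
Best: 91 marks.

91 marks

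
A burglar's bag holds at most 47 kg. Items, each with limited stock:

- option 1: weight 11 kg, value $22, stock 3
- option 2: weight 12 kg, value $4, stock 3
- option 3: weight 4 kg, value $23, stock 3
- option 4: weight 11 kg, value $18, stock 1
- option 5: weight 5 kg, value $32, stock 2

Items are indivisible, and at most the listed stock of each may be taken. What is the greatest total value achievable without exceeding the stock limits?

Top feasible selections:
- 2×option 1 + 3×option 3 + 2×option 5: weight 44, value 177
- 1×option 1 + 3×option 3 + 1×option 4 + 2×option 5: weight 44, value 173
- 1×option 1 + 1×option 2 + 3×option 3 + 2×option 5: weight 45, value 159
Best: $177.

$177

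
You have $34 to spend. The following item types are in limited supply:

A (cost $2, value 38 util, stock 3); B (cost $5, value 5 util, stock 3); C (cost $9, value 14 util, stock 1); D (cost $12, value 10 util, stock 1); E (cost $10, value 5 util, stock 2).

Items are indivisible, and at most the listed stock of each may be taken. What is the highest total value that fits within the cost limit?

Best selections within cost 34 and stock limits:
- 3×A + 3×B + 1×C: cost 30, value 143
- 3×A + 1×B + 1×C + 1×D: cost 32, value 143
Best: 143 util.

143 util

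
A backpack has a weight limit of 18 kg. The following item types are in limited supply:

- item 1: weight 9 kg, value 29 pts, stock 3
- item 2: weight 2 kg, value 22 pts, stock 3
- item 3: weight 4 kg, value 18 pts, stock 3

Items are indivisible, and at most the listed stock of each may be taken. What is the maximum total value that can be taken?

Top feasible selections:
- 3×item 2 + 3×item 3: weight 18, value 120
- 3×item 2 + 2×item 3: weight 14, value 102
- 2×item 2 + 3×item 3: weight 16, value 98
Best: 120 pts.

120 pts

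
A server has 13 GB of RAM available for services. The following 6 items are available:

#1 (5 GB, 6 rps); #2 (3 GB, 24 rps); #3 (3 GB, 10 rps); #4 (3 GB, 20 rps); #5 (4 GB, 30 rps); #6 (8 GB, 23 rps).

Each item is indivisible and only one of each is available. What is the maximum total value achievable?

84 rps

Check high-value combinations within 13 GB:
- #2+#3+#4+#5: memory 3+3+3+4=13, value 24+10+20+30=84
- #2+#4+#5: memory 3+3+4=10, value 24+20+30=74
- #2+#3+#5: memory 3+3+4=10, value 24+10+30=64
Best: 84 rps.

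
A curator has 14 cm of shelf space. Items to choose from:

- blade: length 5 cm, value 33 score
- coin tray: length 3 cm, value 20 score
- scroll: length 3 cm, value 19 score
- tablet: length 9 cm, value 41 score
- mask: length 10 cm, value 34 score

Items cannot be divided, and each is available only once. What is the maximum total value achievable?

Check high-value combinations within 14 cm:
- blade+tablet: length 5+9=14, value 33+41=74
- blade+coin tray+scroll: length 5+3+3=11, value 33+20+19=72
- coin tray+tablet: length 3+9=12, value 20+41=61
- scroll+tablet: length 3+9=12, value 19+41=60
Best: 74 score.

74 score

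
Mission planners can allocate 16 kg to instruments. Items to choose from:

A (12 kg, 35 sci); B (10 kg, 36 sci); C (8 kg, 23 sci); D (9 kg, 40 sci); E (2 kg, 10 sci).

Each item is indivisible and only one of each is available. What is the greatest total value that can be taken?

50 sci

Check high-value combinations within 16 kg:
- D+E: mass 9+2=11, value 40+10=50
- B+E: mass 10+2=12, value 36+10=46
- A+E: mass 12+2=14, value 35+10=45
Best: 50 sci.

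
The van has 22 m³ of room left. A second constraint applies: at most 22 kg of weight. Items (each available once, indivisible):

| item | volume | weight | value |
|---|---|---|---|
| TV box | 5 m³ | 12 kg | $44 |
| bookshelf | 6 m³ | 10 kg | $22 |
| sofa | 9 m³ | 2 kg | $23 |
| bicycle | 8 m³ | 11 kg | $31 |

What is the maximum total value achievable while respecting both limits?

$67

Feasible sets respecting both limits:
- TV box+sofa: volume 14, weight 14, value 67
- TV box+bookshelf: volume 11, weight 22, value 66
- sofa+bicycle: volume 17, weight 13, value 54
- bookshelf+bicycle: volume 14, weight 21, value 53
Best: $67.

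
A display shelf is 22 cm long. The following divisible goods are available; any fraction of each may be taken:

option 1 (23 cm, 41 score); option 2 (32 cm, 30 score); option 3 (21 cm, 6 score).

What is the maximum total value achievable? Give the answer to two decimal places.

Take in order of value per unit:
- option 1 (41/23 per unit): 22 of 23 → value 22×41/23 = 39.2174, running total 39.22
Total 39.22.

39.22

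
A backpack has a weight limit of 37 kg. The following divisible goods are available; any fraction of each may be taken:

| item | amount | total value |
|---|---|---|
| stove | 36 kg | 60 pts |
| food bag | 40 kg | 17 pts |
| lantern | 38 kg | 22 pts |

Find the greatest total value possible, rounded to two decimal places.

60.58

Take in order of value per unit:
- stove (60/36 per unit): all 36 → value 60, running total 60.00
- lantern (22/38 per unit): 1 of 38 → value 1×22/38 = 0.5789, running total 60.58
Total 60.58.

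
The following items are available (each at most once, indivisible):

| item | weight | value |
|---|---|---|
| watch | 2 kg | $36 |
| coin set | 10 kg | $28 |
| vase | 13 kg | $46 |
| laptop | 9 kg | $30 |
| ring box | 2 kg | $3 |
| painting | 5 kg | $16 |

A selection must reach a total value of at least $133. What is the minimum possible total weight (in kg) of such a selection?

Subsets with value ≥ 133, sorted by total weight:
- watch+coin set+vase+laptop: weight 34, value 140
- watch+coin set+vase+laptop+ring box: weight 36, value 143
- watch+coin set+vase+laptop+painting: weight 39, value 156
- watch+coin set+vase+laptop+ring box+painting: weight 41, value 159
Minimum weight: 34 kg.

34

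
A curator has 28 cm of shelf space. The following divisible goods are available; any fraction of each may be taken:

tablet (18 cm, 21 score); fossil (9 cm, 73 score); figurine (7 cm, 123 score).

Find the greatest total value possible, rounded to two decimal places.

Take in order of value per unit:
- figurine (123/7 per unit): all 7 → value 123, running total 123.00
- fossil (73/9 per unit): all 9 → value 73, running total 196.00
- tablet (21/18 per unit): 12 of 18 → value 12×21/18 = 14.0000, running total 210.00
Total 210.00.

210.00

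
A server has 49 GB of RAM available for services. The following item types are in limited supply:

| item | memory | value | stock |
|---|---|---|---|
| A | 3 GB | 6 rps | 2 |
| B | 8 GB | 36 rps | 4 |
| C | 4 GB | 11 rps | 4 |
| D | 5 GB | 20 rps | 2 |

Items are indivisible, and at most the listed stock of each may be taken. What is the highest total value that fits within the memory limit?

201 rps

Best selections within memory 49 and stock limits:
- 1×A + 4×B + 1×C + 2×D: memory 49, value 201
- 4×B + 3×C + 1×D: memory 49, value 197
- 2×A + 4×B + 2×D: memory 48, value 196
- 4×B + 1×C + 2×D: memory 46, value 195
Best: 201 rps.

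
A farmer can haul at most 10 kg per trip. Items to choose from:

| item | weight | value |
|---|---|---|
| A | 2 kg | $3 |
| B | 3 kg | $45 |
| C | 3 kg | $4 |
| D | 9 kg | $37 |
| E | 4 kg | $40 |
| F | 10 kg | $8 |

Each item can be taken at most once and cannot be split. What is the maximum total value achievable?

$89

Check high-value combinations within 10 kg:
- B+C+E: weight 3+3+4=10, value 45+4+40=89
- A+B+E: weight 2+3+4=9, value 3+45+40=88
- B+E: weight 3+4=7, value 45+40=85
- A+B+C: weight 2+3+3=8, value 3+45+4=52
Best: $89.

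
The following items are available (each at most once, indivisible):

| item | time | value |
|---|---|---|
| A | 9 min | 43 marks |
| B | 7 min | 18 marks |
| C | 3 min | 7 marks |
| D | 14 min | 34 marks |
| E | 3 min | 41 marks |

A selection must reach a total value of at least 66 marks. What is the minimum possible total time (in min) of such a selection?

Subsets with value ≥ 66, sorted by total time:
- A+E: time 12, value 84
- B+C+E: time 13, value 66
- A+C+E: time 15, value 91
- D+E: time 17, value 75
Minimum time: 12 min.

12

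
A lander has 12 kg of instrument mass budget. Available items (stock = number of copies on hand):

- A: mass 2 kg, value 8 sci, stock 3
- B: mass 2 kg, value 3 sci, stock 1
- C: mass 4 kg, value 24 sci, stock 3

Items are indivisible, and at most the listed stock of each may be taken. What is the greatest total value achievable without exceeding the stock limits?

Best selections within mass 12 and stock limits:
- 3×C: mass 12, value 72
- 2×A + 2×C: mass 12, value 64
Best: 72 sci.

72 sci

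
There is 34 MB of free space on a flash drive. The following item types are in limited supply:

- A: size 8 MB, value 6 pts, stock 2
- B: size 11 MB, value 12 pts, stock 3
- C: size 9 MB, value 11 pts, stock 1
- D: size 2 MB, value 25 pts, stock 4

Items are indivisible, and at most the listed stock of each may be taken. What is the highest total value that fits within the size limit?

124 pts

Top feasible selections:
- 2×B + 4×D: size 30, value 124
- 1×B + 1×C + 4×D: size 28, value 123
Best: 124 pts.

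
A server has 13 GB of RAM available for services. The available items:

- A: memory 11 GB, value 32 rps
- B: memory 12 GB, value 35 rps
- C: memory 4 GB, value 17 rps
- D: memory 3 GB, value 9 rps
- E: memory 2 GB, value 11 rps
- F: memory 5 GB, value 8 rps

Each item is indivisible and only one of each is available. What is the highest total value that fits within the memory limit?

43 rps

Check high-value combinations within 13 GB:
- A+E: memory 11+2=13, value 32+11=43
- C+D+E: memory 4+3+2=9, value 17+9+11=37
- C+E+F: memory 4+2+5=11, value 17+11+8=36
- B: memory 12, value 35
- C+D+F: memory 4+3+5=12, value 17+9+8=34
Best: 43 rps.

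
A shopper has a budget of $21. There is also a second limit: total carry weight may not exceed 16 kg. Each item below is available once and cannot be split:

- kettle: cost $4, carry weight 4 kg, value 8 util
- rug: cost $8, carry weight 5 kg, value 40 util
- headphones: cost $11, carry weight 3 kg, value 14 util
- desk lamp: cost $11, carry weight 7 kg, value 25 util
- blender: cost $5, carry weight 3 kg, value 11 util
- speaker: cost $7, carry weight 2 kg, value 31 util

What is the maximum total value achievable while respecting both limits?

82 util

Feasible sets respecting both limits:
- rug+blender+speaker: cost 20, carry weight 10, value 82
- kettle+rug+speaker: cost 19, carry weight 11, value 79
- rug+speaker: cost 15, carry weight 7, value 71
Best: 82 util.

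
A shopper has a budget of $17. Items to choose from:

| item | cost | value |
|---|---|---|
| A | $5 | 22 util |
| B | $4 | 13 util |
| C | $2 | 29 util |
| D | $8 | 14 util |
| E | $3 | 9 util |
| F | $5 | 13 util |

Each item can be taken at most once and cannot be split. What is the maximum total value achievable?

Check high-value combinations within $17:
- A+B+C+F: cost 5+4+2+5=16, value 22+13+29+13=77
- A+B+C+E: cost 5+4+2+3=14, value 22+13+29+9=73
- A+C+E+F: cost 5+2+3+5=15, value 22+29+9+13=73
- A+C+D: cost 5+2+8=15, value 22+29+14=65
- B+C+D+E: cost 4+2+8+3=17, value 13+29+14+9=65
Best: 77 util.

77 util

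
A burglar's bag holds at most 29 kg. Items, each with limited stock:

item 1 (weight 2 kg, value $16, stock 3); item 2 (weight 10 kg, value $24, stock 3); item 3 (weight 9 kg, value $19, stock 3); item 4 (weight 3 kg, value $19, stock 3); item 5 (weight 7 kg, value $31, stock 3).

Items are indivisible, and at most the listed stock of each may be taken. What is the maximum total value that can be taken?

Best selections within weight 29 and stock limits:
- 3×item 1 + 3×item 4 + 2×item 5: weight 29, value 167
- 2×item 1 + 3×item 4 + 2×item 5: weight 27, value 151
- 3×item 1 + 2×item 4 + 2×item 5: weight 26, value 148
- 1×item 1 + 2×item 4 + 3×item 5: weight 29, value 147
Best: $167.

$167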